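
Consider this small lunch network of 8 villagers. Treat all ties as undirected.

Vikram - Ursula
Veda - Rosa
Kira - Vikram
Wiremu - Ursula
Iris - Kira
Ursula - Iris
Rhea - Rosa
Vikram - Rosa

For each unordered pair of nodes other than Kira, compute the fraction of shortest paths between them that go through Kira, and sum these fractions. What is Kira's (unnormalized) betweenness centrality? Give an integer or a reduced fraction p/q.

Pairs whose geodesics pass through Kira — Rosa–Iris: 1/2; Rhea–Iris: 1/2; Iris–Veda: 1/2; Iris–Vikram: 1/2.
All other pairs contribute 0.
Summing the contributions gives betweenness(Kira) = 2.

2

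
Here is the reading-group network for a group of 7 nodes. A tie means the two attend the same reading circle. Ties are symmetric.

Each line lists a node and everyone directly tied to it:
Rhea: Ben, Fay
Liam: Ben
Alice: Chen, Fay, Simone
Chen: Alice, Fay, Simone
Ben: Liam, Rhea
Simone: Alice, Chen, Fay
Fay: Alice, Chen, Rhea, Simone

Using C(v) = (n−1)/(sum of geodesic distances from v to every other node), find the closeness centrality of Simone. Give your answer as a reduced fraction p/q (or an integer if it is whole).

Distances from Simone: Alice:1, Ben:3, Chen:1, Fay:1, Liam:4, Rhea:2. Sum = 12.
n = 7, so closeness = 6/12 = 1/2.

1/2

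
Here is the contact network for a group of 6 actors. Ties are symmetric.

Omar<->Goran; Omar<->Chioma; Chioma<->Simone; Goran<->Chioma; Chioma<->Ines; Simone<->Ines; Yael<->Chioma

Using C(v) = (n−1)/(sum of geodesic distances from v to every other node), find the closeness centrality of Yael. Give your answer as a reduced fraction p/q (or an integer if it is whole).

Distances from Yael: Chioma:1, Goran:2, Ines:2, Omar:2, Simone:2. Sum = 9.
n = 6, so closeness = 5/9.

5/9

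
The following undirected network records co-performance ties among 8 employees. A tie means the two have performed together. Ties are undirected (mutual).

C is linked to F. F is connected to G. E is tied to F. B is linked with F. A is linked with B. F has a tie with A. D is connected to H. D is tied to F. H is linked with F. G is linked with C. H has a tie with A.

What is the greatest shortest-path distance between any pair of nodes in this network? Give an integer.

2

Eccentricity of each node (its greatest distance to any other): A:2, B:2, C:2, D:2, E:2, F:1, G:2, H:2.
The maximum eccentricity is 2, realized for instance by the pair A–D via A – F – D. So the diameter is 2.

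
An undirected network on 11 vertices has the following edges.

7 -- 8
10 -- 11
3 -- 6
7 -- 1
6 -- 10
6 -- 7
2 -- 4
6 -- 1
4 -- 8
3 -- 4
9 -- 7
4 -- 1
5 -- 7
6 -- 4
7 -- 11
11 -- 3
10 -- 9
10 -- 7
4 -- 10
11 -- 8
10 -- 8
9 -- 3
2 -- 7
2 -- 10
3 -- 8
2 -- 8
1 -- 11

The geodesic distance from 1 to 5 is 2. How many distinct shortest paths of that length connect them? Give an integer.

The shortest distance is 2, and the only length-2 path is 1–7–5. So there is exactly 1 shortest path.

1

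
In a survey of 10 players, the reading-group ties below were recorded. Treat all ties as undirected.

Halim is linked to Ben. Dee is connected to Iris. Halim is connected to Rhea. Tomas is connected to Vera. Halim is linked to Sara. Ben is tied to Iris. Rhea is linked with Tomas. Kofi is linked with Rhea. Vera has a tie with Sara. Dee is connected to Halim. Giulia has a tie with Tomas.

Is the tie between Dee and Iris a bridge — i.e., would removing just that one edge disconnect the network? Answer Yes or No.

Even without that edge, Dee still reaches Iris via Dee – Halim – Ben – Iris, so the network stays connected. Not a bridge.

No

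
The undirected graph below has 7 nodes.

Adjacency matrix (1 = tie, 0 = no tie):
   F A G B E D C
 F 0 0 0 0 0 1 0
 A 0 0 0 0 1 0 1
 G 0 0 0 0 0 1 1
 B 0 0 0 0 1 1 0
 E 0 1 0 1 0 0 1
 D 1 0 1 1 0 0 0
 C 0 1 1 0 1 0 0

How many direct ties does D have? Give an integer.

D is directly tied to B, F, and G. That is 3 neighbors, so the degree of D is 3.

3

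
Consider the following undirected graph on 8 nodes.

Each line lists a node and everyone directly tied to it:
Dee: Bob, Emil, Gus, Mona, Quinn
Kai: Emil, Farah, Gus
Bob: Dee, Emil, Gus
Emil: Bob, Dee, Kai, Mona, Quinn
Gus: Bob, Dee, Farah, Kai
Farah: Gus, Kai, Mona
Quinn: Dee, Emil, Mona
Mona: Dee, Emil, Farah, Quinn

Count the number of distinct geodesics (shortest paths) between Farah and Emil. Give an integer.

2

The shortest distance is 2. The length-2 paths are: Farah–Mona–Emil; Farah–Kai–Emil.
That gives 2 distinct shortest paths.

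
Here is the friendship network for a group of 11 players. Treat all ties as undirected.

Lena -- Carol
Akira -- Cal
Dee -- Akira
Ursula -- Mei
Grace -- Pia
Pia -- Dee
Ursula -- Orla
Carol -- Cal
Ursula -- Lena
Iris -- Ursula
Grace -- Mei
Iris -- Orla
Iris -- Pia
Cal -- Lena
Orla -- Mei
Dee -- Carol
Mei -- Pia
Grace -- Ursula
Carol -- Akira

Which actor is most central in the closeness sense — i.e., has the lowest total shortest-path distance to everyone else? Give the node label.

Farness (sum of distances to all others) for each node — Akira:23, Cal:22, Carol:20, Dee:19, Grace:20, Iris:20, Lena:18, Mei:19, Orla:22, Pia:18, Ursula:17.
The smallest farness is 17, for Ursula, so Ursula has the highest closeness.

Ursula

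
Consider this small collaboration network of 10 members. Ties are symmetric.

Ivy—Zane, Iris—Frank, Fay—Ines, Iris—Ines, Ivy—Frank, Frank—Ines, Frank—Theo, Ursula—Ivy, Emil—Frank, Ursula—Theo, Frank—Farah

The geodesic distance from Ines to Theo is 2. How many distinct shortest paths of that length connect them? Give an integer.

The shortest distance is 2, and the only length-2 path is Ines–Frank–Theo. So there is exactly 1 shortest path.

1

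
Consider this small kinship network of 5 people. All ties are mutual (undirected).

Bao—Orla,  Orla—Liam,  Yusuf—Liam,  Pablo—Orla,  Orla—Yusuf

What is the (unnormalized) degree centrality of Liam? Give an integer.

Liam is directly tied to Orla and Yusuf. That is 2 neighbors, so the degree of Liam is 2.

2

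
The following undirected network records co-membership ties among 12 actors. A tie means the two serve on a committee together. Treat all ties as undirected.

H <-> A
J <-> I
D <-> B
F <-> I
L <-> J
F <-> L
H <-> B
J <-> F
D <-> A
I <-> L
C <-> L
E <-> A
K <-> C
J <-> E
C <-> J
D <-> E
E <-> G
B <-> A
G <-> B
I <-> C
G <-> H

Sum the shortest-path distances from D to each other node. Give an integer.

25

Distances from D: A:1, B:1, C:3, E:1, F:3, G:2, H:2, I:3, J:2, K:4, L:3.
Sum = 1 + 1 + 3 + 1 + 3 + 2 + 2 + 3 + 2 + 4 + 3 = 25.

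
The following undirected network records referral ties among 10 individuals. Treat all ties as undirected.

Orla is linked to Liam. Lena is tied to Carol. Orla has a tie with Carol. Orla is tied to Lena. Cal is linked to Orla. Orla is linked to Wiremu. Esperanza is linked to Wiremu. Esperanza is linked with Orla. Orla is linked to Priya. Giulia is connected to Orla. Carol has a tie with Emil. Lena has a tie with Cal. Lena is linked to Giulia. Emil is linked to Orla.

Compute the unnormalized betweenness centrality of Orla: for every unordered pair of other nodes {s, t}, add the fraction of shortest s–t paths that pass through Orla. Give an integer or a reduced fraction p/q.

29

Pairs whose geodesics pass through Orla — Priya–Carol: 1; Priya–Esperanza: 1; Priya–Liam: 1; Priya–Giulia: 1; Priya–Wiremu: 1; Priya–Emil: 1; Priya–Cal: 1; Priya–Lena: 1; Carol–Esperanza: 1; Carol–Liam: 1; Carol–Giulia: 1/2; Carol–Wiremu: 1; Carol–Cal: 1/2; Esperanza–Liam: 1 … (+17 more pairs).
All other pairs contribute 0.
Summing the contributions gives betweenness(Orla) = 29.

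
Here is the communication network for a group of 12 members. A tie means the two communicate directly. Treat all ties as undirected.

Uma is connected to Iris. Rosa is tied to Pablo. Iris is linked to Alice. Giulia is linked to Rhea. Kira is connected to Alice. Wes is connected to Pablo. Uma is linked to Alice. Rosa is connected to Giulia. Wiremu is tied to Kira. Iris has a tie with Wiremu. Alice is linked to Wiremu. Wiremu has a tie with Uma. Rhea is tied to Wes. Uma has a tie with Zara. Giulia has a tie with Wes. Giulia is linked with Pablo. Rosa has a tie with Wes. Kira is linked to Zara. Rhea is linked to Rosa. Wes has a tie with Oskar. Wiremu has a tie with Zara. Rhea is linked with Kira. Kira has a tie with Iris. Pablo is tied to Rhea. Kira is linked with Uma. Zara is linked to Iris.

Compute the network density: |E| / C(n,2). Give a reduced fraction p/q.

13/33

There are 26 edges and 12 nodes, so the maximum possible is C(12,2) = 66.
Density = 26/66 = 13/33.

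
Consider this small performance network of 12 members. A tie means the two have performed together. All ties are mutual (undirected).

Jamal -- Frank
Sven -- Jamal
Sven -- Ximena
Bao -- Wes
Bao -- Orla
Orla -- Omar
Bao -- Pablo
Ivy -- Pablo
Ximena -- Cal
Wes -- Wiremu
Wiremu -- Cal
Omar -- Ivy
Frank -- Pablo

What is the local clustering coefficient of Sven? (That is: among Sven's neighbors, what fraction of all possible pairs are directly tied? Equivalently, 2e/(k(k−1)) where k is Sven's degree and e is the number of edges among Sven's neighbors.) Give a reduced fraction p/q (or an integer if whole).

0

Sven's neighbors: Jamal and Ximena (k = 2).
Possible neighbor pairs: C(2,2) = 1. Edges among them: none → e = 0.
Clustering(Sven) = 0/1.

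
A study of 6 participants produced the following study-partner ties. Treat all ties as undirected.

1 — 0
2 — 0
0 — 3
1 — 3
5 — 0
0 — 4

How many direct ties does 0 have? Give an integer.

5

0 is directly tied to 1, 2, 3, 4, and 5. That is 5 neighbors, so the degree of 0 is 5.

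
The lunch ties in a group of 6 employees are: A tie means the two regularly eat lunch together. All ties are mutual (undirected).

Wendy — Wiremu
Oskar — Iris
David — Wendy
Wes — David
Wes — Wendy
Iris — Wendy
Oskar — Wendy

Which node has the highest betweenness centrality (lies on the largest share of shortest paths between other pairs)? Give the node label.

Unnormalized betweenness of each node: David:0, Iris:0, Oskar:0, Wendy:8, Wes:0, Wiremu:0.
Wendy has the largest value, 8, making it the main broker — the node through which the most shortest paths run.

Wendy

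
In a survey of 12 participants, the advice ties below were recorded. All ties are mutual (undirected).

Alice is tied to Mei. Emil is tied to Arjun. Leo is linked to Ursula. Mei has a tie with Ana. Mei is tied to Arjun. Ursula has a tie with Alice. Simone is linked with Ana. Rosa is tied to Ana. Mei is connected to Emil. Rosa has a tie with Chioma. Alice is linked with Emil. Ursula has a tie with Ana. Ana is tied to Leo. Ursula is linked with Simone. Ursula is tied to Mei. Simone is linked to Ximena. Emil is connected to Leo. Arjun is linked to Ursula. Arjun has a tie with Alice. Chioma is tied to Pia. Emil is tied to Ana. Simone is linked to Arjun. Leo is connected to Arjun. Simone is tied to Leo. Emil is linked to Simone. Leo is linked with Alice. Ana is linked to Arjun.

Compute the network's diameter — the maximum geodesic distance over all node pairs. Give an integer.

5

Eccentricity of each node (its greatest distance to any other): Alice:5, Ana:3, Arjun:4, Chioma:4, Emil:4, Leo:4, Mei:4, Pia:5, Rosa:3, Simone:4, Ursula:4, Ximena:5.
The maximum eccentricity is 5, realized for instance by the pair Alice–Pia via Alice – Ursula – Ana – Rosa – Chioma – Pia. So the diameter is 5.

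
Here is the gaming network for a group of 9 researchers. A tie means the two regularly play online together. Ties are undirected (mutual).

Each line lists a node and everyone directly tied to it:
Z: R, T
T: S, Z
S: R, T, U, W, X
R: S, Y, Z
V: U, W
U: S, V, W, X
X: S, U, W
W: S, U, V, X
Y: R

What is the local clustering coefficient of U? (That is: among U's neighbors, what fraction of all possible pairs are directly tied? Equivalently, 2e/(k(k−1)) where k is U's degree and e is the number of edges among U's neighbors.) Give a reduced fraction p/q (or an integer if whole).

2/3

U's neighbors: S, V, W, and X (k = 4).
Possible neighbor pairs: C(4,2) = 6. Edges among them: S–W, S–X, V–W, W–X → e = 4.
Clustering(U) = 4/6 = 2/3.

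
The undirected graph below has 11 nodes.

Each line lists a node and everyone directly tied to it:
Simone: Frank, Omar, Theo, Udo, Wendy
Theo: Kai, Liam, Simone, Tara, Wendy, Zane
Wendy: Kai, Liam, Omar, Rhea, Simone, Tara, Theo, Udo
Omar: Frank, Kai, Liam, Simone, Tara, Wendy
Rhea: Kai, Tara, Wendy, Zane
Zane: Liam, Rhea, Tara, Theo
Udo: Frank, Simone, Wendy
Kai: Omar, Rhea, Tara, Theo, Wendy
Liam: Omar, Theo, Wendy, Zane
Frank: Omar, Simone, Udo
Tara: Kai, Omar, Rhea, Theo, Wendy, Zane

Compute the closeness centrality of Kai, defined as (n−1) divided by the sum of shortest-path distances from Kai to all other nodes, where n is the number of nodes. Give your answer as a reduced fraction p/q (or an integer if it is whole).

2/3

Distances from Kai: Frank:2, Liam:2, Omar:1, Rhea:1, Simone:2, Tara:1, Theo:1, Udo:2, Wendy:1, Zane:2. Sum = 15.
n = 11, so closeness = 10/15 = 2/3.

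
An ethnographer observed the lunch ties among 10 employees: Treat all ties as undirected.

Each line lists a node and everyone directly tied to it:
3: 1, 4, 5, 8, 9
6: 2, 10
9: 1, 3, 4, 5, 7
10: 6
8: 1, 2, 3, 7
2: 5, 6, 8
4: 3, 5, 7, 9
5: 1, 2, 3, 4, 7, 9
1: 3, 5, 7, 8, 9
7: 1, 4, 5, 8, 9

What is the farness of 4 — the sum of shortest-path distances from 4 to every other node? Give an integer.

Distances from 4: 1:2, 2:2, 3:1, 5:1, 6:3, 7:1, 8:2, 9:1, 10:4.
Sum = 2 + 2 + 1 + 1 + 3 + 1 + 2 + 1 + 4 = 17.

17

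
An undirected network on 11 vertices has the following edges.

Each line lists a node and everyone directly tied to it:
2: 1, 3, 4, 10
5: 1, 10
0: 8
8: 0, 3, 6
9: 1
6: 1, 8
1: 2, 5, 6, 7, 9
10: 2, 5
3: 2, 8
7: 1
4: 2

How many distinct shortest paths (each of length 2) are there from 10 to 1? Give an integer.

The shortest distance is 2. The length-2 paths are: 10–2–1; 10–5–1.
That gives 2 distinct shortest paths.

2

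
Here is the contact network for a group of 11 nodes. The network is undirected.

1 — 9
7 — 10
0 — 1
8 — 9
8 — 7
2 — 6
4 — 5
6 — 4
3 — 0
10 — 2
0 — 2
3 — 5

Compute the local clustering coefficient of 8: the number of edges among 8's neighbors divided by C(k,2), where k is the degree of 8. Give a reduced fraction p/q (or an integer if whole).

0

8's neighbors: 7 and 9 (k = 2).
Possible neighbor pairs: C(2,2) = 1. Edges among them: none → e = 0.
Clustering(8) = 0/1.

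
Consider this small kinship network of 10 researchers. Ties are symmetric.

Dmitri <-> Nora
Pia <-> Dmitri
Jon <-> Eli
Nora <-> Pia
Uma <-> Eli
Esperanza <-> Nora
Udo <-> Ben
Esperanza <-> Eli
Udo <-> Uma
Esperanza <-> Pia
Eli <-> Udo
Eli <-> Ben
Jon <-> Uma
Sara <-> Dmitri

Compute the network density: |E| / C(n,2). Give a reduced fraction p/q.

14/45

There are 14 edges and 10 nodes, so the maximum possible is C(10,2) = 45.
Density = 14/45.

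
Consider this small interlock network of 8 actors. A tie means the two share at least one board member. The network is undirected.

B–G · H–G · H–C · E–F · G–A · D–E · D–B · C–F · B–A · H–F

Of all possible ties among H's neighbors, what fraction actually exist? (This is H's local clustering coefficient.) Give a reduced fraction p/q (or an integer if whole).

1/3

H's neighbors: C, F, and G (k = 3).
Possible neighbor pairs: C(3,2) = 3. Edges among them: C–F → e = 1.
Clustering(H) = 1/3.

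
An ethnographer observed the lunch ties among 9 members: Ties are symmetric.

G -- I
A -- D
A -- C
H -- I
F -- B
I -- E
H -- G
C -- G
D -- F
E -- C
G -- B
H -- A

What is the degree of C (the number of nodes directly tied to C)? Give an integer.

C is directly tied to A, E, and G. That is 3 neighbors, so the degree of C is 3.

3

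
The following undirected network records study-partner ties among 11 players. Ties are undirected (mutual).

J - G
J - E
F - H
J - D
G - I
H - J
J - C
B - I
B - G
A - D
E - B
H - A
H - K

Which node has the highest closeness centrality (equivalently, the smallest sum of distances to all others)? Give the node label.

J

Farness (sum of distances to all others) for each node — A:25, B:26, C:24, D:22, E:21, F:27, G:20, H:18, I:27, J:15, K:27.
The smallest farness is 15, for J, so J has the highest closeness.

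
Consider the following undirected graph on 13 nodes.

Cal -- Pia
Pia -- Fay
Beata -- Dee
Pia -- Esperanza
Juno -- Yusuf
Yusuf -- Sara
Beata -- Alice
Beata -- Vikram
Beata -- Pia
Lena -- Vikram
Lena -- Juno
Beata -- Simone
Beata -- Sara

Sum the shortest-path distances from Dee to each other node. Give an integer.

30

Distances from Dee: Alice:2, Beata:1, Cal:3, Esperanza:3, Fay:3, Juno:4, Lena:3, Pia:2, Sara:2, Simone:2, Vikram:2, Yusuf:3.
Sum = 2 + 1 + 3 + 3 + 3 + 4 + 3 + 2 + 2 + 2 + 2 + 3 = 30.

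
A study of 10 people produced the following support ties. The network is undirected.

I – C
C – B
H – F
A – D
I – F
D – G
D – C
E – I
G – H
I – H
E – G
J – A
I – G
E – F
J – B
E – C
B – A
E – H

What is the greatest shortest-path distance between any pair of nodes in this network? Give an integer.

Eccentricity of each node (its greatest distance to any other): A:4, B:3, C:2, D:3, E:3, F:4, G:3, H:4, I:3, J:4.
The maximum eccentricity is 4, realized for instance by the pair F–J via F – I – C – B – J. So the diameter is 4.

4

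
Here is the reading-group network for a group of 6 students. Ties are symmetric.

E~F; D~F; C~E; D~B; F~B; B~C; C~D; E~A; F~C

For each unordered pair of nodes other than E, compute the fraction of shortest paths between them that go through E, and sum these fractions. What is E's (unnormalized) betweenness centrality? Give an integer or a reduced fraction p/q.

Pairs whose geodesics pass through E — A–B: 2/2; A–C: 1; A–D: 2/2; A–F: 1.
All other pairs contribute 0.
Summing the contributions gives betweenness(E) = 4.

4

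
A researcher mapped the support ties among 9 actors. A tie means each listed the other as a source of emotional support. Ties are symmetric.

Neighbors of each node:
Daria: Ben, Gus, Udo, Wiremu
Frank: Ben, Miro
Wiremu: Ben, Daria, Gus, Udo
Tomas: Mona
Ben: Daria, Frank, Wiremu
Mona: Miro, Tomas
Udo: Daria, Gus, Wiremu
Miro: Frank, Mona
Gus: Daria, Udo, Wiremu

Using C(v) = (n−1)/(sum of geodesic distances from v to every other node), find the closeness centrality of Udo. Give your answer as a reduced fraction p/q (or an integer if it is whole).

Distances from Udo: Ben:2, Daria:1, Frank:3, Gus:1, Miro:4, Mona:5, Tomas:6, Wiremu:1. Sum = 23.
n = 9, so closeness = 8/23.

8/23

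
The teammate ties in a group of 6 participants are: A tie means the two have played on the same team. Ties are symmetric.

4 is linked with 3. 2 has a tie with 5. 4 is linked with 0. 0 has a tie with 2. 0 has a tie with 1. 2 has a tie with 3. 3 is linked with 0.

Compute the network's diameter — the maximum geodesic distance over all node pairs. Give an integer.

Eccentricity of each node (its greatest distance to any other): 0:2, 1:3, 2:2, 3:2, 4:3, 5:3.
The maximum eccentricity is 3, realized for instance by the pair 5–4 via 5 – 2 – 3 – 4. So the diameter is 3.

3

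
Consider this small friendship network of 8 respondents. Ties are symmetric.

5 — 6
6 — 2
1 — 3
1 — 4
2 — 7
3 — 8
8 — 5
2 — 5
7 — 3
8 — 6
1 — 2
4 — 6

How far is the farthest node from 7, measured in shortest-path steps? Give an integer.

Distances from 7: 1:2, 2:1, 3:1, 4:3, 5:2, 6:2, 8:2.
The largest is 3 (to 4), so the eccentricity of 7 is 3.

3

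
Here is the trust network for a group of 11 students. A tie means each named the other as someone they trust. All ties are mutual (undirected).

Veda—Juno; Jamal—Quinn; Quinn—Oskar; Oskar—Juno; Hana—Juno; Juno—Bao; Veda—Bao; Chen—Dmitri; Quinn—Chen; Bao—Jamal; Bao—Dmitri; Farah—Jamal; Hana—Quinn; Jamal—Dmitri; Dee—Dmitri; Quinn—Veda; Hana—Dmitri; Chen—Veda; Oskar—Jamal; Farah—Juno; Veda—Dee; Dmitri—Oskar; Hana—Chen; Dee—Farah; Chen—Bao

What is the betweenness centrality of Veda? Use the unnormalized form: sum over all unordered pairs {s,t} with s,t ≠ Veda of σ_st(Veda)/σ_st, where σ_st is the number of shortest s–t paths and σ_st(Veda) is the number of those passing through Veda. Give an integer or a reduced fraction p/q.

15/4

Pairs whose geodesics pass through Veda — Bao–Quinn: 1/3; Bao–Dee: 1/2; Quinn–Dee: 1; Quinn–Juno: 1/3; Farah–Chen: 2/8; Chen–Dee: 1/2; Chen–Juno: 1/3; Dee–Juno: 1/2.
All other pairs contribute 0.
Summing the contributions gives betweenness(Veda) = 15/4.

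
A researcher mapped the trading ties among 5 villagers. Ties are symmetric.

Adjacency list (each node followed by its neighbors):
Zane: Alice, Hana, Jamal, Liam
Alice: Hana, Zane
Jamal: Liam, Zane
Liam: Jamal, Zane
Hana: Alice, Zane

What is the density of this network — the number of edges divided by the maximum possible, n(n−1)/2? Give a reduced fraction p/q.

3/5

There are 6 edges and 5 nodes, so the maximum possible is C(5,2) = 10.
Density = 6/10 = 3/5.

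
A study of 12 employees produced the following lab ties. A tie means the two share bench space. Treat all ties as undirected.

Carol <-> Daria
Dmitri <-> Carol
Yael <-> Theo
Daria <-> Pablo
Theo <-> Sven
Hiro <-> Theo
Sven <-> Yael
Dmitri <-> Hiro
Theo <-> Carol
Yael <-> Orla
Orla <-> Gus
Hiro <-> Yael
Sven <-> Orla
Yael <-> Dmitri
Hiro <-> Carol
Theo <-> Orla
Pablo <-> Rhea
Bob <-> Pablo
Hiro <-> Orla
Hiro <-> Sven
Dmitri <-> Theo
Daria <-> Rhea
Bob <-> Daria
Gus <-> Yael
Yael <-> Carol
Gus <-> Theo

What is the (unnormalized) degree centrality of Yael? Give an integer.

Yael is directly tied to Carol, Dmitri, Gus, Hiro, Orla, Sven, and Theo. That is 7 neighbors, so the degree of Yael is 7.

7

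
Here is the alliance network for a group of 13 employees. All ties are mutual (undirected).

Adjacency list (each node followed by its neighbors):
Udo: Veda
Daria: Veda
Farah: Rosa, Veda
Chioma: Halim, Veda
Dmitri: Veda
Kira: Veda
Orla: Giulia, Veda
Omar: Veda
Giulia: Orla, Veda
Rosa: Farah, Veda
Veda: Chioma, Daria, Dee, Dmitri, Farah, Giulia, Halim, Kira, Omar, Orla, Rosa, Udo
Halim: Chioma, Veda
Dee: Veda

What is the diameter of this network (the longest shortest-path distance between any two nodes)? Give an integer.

Eccentricity of each node (its greatest distance to any other): Chioma:2, Daria:2, Dee:2, Dmitri:2, Farah:2, Giulia:2, Halim:2, Kira:2, Omar:2, Orla:2, Rosa:2, Udo:2, Veda:1.
The maximum eccentricity is 2, realized for instance by the pair Omar–Rosa via Omar – Veda – Rosa. So the diameter is 2.

2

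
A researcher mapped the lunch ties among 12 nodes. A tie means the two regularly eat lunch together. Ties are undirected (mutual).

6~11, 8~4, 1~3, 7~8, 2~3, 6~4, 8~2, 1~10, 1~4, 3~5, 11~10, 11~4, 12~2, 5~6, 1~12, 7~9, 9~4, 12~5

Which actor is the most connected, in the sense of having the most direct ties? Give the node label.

Degrees — 1:4, 2:3, 3:3, 4:5, 5:3, 6:3, 7:2, 8:3, 9:2, 10:2, 11:3, 12:3.
The maximum is 5, attained only by 4.

4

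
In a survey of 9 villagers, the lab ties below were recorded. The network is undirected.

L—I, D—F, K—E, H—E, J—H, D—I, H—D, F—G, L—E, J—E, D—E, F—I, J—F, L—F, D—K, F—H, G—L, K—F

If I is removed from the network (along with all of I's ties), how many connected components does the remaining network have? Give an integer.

1

I's neighbors (D, F, and L) remain reachable from one another through other ties, so the rest of the network stays in one piece.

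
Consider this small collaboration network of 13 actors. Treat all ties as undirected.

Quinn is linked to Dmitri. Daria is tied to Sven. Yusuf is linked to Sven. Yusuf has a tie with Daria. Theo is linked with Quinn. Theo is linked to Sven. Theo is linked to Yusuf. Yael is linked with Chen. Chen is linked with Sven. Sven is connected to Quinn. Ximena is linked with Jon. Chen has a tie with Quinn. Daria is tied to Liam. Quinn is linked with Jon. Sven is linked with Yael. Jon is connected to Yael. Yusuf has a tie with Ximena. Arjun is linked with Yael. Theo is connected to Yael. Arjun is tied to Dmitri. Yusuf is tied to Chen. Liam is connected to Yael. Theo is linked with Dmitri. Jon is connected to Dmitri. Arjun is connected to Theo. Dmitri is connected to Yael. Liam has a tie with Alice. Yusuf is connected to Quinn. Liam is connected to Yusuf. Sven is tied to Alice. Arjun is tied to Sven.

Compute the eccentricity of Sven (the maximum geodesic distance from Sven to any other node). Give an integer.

Distances from Sven: Alice:1, Arjun:1, Chen:1, Daria:1, Dmitri:2, Jon:2, Liam:2, Quinn:1, Theo:1, Ximena:2, Yael:1, Yusuf:1.
The largest is 2 (to Dmitri, Liam, Ximena, and Jon), so the eccentricity of Sven is 2.

2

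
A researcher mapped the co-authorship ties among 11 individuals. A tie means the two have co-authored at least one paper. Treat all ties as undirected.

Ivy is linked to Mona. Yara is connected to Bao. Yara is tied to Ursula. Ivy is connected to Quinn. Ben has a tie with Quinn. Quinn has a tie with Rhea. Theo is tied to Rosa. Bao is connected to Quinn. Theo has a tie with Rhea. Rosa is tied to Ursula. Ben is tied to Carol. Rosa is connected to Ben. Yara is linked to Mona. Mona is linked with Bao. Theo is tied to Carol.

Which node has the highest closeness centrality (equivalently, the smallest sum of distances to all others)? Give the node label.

Farness (sum of distances to all others) for each node — Bao:20, Ben:19, Carol:25, Ivy:22, Mona:24, Quinn:17, Rhea:21, Rosa:20, Theo:22, Ursula:22, Yara:22.
The smallest farness is 17, for Quinn, so Quinn has the highest closeness.

Quinn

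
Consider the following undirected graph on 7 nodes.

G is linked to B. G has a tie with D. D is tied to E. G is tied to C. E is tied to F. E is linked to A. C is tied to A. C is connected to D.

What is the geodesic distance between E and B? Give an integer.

One shortest route is E – D – G – B, which uses 3 edges, and at distance 2 from E we only reach {C, G}, which does not include B. So d(E,B) = 3.

3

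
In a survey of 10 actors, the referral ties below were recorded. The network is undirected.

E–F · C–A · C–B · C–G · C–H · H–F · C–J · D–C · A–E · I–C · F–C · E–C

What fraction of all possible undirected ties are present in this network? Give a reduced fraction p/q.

There are 12 edges and 10 nodes, so the maximum possible is C(10,2) = 45.
Density = 12/45 = 4/15.

4/15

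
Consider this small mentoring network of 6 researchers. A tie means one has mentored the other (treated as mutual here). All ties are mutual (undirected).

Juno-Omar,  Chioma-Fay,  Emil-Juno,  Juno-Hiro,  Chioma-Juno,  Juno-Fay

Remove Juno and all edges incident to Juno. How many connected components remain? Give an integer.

4

Without Juno, the remaining ties split the others into: {Emil}; {Hiro}; {Chioma, Fay}; {Omar}.
That's 4 separate components.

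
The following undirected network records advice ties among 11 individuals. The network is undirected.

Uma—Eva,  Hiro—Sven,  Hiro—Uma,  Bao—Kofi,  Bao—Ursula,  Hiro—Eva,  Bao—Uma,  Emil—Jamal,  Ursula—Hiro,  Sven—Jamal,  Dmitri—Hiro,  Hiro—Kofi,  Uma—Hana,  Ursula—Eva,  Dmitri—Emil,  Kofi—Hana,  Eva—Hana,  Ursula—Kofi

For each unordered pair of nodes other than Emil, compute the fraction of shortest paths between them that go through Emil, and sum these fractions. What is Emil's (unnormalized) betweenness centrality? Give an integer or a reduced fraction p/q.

1

Pairs whose geodesics pass through Emil — Jamal–Dmitri: 1.
All other pairs contribute 0.
Summing the contributions gives betweenness(Emil) = 1.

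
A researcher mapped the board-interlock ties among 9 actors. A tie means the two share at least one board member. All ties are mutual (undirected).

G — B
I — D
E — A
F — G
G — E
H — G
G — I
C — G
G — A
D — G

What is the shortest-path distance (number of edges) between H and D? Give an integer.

One shortest route is H – G – D, which uses 2 edges, and H and D are not directly tied, so nothing shorter exists. So d(H,D) = 2.

2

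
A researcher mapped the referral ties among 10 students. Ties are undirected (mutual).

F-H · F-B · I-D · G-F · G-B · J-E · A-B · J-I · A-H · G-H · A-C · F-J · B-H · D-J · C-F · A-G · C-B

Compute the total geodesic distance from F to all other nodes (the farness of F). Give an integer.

Distances from F: A:2, B:1, C:1, D:2, E:2, G:1, H:1, I:2, J:1.
Sum = 2 + 1 + 1 + 2 + 2 + 1 + 1 + 2 + 1 = 13.

13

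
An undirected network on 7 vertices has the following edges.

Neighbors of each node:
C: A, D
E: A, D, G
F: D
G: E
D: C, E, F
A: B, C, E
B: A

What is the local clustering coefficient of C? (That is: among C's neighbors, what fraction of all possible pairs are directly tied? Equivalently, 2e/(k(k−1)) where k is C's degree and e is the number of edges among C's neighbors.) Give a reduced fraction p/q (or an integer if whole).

C's neighbors: A and D (k = 2).
Possible neighbor pairs: C(2,2) = 1. Edges among them: none → e = 0.
Clustering(C) = 0/1.

0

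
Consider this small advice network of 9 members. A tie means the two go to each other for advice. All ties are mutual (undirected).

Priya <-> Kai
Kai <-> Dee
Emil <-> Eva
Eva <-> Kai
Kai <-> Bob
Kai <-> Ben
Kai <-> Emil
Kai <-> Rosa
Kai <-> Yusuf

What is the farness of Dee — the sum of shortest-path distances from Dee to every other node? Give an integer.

Distances from Dee: Ben:2, Bob:2, Emil:2, Eva:2, Kai:1, Priya:2, Rosa:2, Yusuf:2.
Sum = 2 + 2 + 2 + 2 + 1 + 2 + 2 + 2 = 15.

15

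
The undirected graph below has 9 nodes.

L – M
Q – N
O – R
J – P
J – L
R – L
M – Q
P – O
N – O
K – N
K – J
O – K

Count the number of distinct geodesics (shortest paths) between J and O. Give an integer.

The shortest distance is 2. The length-2 paths are: J–P–O; J–K–O.
That gives 2 distinct shortest paths.

2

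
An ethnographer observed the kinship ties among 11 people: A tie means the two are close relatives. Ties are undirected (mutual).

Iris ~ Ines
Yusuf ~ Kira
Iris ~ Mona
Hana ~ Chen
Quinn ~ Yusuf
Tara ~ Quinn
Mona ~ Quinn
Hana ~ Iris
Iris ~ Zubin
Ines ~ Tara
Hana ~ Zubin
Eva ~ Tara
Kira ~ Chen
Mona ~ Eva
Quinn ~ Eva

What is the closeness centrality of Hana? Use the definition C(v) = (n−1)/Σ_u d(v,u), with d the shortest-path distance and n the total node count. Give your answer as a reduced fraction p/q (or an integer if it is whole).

10/21

Distances from Hana: Chen:1, Eva:3, Ines:2, Iris:1, Kira:2, Mona:2, Quinn:3, Tara:3, Yusuf:3, Zubin:1. Sum = 21.
n = 11, so closeness = 10/21.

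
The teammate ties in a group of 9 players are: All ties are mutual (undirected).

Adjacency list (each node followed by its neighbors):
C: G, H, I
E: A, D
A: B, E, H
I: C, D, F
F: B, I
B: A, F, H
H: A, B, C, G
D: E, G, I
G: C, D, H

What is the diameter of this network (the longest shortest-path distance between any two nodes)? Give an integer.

3

Eccentricity of each node (its greatest distance to any other): A:3, B:3, C:3, D:3, E:3, F:3, G:3, H:2, I:3.
The maximum eccentricity is 3, realized for instance by the pair G–F via G – H – B – F. So the diameter is 3.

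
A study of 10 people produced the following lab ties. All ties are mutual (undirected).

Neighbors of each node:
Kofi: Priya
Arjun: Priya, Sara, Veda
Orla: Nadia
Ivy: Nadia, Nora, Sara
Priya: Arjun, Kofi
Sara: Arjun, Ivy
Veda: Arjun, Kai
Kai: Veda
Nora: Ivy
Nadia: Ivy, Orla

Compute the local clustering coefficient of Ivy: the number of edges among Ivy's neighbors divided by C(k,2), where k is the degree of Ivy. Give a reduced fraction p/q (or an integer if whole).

0

Ivy's neighbors: Nadia, Nora, and Sara (k = 3).
Possible neighbor pairs: C(3,2) = 3. Edges among them: none → e = 0.
Clustering(Ivy) = 0/3 = 0.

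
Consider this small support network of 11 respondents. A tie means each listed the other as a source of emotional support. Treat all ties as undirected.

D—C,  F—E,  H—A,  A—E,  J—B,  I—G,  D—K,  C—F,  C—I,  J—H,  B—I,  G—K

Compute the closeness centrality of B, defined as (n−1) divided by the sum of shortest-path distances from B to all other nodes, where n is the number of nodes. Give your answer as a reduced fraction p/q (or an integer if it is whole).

Distances from B: A:3, C:2, D:3, E:4, F:3, G:2, H:2, I:1, J:1, K:3. Sum = 24.
n = 11, so closeness = 10/24 = 5/12.

5/12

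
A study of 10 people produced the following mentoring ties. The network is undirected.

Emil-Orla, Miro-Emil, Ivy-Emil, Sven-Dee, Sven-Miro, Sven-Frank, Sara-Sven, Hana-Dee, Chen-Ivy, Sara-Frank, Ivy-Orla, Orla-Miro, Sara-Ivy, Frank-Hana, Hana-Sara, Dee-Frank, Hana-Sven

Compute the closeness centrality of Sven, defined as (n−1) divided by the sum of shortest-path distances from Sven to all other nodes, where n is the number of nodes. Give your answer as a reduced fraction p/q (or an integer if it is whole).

9/14

Distances from Sven: Chen:3, Dee:1, Emil:2, Frank:1, Hana:1, Ivy:2, Miro:1, Orla:2, Sara:1. Sum = 14.
n = 10, so closeness = 9/14.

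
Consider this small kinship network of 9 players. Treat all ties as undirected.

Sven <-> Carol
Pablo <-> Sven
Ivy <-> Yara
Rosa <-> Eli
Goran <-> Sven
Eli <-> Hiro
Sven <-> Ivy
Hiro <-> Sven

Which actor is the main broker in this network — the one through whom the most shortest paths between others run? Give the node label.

Unnormalized betweenness of each node: Carol:0, Eli:7, Goran:0, Hiro:12, Ivy:7, Pablo:0, Rosa:0, Sven:24, Yara:0.
Sven has the largest value, 24, making it the main broker — the node through which the most shortest paths run.

Sven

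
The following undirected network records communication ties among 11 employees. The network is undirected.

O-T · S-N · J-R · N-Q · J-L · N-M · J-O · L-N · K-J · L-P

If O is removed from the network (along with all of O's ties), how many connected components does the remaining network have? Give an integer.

Without O, the remaining ties split the others into: {J, K, L, M, N, P, Q, R, S}; {T}.
That's 2 separate components.

2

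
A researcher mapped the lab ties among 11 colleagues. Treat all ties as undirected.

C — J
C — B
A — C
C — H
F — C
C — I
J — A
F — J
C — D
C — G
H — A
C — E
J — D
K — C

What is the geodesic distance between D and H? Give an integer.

2

One shortest route is D – C – H, which uses 2 edges, and D and H are not directly tied, so nothing shorter exists. So d(D,H) = 2.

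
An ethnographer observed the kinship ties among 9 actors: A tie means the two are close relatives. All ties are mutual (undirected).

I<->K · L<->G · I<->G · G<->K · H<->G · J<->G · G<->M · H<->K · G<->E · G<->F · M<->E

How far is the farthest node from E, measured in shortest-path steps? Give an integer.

Distances from E: F:2, G:1, H:2, I:2, J:2, K:2, L:2, M:1.
The largest is 2 (to H, K, F, I, L, and J), so the eccentricity of E is 2.

2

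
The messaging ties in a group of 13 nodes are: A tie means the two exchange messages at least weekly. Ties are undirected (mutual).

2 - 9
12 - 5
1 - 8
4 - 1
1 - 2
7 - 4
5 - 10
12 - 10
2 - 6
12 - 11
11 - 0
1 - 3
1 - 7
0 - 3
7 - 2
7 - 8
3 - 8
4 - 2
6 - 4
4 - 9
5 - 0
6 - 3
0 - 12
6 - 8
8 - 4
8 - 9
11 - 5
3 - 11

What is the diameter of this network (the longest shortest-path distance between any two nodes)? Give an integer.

5

Eccentricity of each node (its greatest distance to any other): 0:3, 1:4, 2:5, 3:3, 4:5, 5:4, 6:4, 7:5, 8:4, 9:5, 10:5, 11:3, 12:4.
The maximum eccentricity is 5, realized for instance by the pair 2–10 via 2 – 1 – 3 – 11 – 5 – 10. So the diameter is 5.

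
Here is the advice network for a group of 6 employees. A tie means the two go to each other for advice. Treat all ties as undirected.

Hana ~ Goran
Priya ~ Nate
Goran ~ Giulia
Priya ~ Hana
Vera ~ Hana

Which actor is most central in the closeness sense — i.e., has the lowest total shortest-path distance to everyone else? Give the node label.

Hana

Farness (sum of distances to all others) for each node — Giulia:13, Goran:9, Hana:7, Nate:13, Priya:9, Vera:11.
The smallest farness is 7, for Hana, so Hana has the highest closeness.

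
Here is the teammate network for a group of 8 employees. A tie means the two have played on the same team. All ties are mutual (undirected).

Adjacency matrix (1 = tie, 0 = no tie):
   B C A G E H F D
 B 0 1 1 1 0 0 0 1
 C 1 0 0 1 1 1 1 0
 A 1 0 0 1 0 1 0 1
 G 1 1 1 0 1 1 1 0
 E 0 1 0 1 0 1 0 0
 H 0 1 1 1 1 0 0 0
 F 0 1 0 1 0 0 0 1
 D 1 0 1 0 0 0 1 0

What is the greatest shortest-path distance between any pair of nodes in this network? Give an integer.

3

Eccentricity of each node (its greatest distance to any other): A:2, B:2, C:2, D:3, E:3, F:2, G:2, H:2.
The maximum eccentricity is 3, realized for instance by the pair E–D via E – C – B – D. So the diameter is 3.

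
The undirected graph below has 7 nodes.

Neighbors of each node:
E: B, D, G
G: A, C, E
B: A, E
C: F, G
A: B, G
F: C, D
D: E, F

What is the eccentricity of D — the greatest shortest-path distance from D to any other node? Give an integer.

Distances from D: A:3, B:2, C:2, E:1, F:1, G:2.
The largest is 3 (to A), so the eccentricity of D is 3.

3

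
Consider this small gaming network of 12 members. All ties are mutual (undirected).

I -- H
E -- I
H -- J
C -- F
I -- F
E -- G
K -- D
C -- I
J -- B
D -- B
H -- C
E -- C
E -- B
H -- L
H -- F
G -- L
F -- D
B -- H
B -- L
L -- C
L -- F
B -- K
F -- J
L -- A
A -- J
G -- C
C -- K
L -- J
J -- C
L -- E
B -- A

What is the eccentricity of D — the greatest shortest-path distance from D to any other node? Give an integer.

3

Distances from D: A:2, B:1, C:2, E:2, F:1, G:3, H:2, I:2, J:2, K:1, L:2.
The largest is 3 (to G), so the eccentricity of D is 3.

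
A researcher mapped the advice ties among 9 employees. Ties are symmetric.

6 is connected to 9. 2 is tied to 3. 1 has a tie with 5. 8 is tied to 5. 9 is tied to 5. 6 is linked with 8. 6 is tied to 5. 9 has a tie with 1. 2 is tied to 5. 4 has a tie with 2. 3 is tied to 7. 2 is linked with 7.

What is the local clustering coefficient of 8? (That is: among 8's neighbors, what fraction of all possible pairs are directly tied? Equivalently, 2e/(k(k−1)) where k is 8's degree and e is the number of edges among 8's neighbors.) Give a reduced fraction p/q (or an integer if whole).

1

8's neighbors: 5 and 6 (k = 2).
Possible neighbor pairs: C(2,2) = 1. Edges among them: 5–6 → e = 1.
Clustering(8) = 1/1.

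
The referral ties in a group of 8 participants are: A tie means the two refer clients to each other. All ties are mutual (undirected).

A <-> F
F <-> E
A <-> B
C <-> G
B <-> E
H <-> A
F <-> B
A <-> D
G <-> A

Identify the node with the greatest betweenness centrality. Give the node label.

Unnormalized betweenness of each node: A:17, B:5/2, C:0, D:0, E:0, F:5/2, G:6, H:0.
A has the largest value, 17, making it the main broker — the node through which the most shortest paths run.

A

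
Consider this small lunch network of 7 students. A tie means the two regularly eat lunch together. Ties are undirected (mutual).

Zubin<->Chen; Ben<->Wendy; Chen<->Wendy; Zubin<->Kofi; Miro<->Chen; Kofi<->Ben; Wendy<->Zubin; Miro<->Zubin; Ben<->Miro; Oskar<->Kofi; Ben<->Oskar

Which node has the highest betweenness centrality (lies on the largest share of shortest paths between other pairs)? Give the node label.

Unnormalized betweenness of each node: Ben:4, Chen:1/3, Kofi:5/3, Miro:7/6, Oskar:0, Wendy:7/6, Zubin:8/3.
Ben has the largest value, 4, making it the main broker — the node through which the most shortest paths run.

Ben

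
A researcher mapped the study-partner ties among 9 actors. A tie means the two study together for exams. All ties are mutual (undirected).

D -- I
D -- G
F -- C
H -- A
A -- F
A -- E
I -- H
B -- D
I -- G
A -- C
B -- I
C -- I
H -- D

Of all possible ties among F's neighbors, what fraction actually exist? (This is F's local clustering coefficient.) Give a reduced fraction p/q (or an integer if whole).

F's neighbors: A and C (k = 2).
Possible neighbor pairs: C(2,2) = 1. Edges among them: A–C → e = 1.
Clustering(F) = 1/1.

1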